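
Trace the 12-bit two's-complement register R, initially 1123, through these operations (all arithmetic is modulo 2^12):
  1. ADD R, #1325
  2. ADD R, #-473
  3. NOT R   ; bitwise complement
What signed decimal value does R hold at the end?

Start: R = 1123 = 010001100011.
R = 1123 + 1325 = 2448; wraps to -1648 = 100110010000
R = -1648 + (-473) = -2121; wraps to 1975 = 011110110111
R = NOT 011110110111 = 100001001000 = -1976

-1976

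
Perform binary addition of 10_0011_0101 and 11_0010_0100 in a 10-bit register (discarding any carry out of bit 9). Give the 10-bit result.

0101011001

  1000110101
+ 1100100100
= 0101011001  (discard carry-out 1)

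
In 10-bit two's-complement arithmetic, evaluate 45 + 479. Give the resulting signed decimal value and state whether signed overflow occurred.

45 → 0000101101
479 → 0111011111
  0000101101
+ 0111011111
= 1000001100
Result 1000001100: MSB = 1 → 524 − 1024 = -500.
Both addends are non-negative but the stored result is negative: signed overflow. The true value 45 + 479 = 524 lies outside [-512, 511].

-500; overflow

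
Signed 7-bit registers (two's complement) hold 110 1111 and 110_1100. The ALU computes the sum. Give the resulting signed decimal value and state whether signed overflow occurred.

-37; no overflow

110 1111 → 1101111 = -17 (signed)
110_1100 → 1101100 = -20 (signed)
  1101111
+ 1101100
= 1011011  (discard carry-out 1)
Result 1011011: MSB = 1 → 91 − 128 = -37.
Both addends are negative and so is the stored result: no signed overflow.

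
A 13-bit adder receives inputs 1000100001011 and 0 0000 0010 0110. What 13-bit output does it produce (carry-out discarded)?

1000100110001

  1000100001011
+ 0000000100110
= 1000100110001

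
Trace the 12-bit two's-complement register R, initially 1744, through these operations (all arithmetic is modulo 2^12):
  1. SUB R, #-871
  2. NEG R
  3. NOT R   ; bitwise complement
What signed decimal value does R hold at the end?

Start: R = 1744 = 011011010000.
R = 1744 − (-871) = 2615; wraps to -1481 = 101000110111
R = −(-1481) = 1481 = 010111001001
R = NOT 010111001001 = 101000110110 = -1482

-1482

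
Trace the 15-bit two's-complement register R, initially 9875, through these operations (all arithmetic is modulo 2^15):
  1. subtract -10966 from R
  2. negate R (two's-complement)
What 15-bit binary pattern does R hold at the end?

010111010010111

Start: R = 9875 = 010011010010011.
R = 9875 − (-10966) = 20841; wraps to -11927 = 101000101101001
R = −(-11927) = 11927 = 010111010010111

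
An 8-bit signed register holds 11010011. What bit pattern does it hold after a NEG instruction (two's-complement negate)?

00101101

Invert: 00101100. Add 1: 00101101.
Check: 11010011 = -45, 00101101 = 45.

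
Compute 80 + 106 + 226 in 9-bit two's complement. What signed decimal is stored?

80 + 106 = 186 (010111010)
186 + 226 = 412 → wraps to -100 (110011100)

-100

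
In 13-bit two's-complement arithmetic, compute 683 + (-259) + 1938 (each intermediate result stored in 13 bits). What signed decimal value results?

2362

683 + (-259) = 424 (0000110101000)
424 + 1938 = 2362 (0100100111010)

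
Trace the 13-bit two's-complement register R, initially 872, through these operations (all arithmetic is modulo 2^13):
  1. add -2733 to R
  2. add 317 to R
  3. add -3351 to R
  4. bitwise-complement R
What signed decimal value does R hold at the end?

Start: R = 872 = 0001101101000.
R = 872 + (-2733) = -1861 = 1100010111011
R = -1861 + 317 = -1544 = 1100111111000
R = -1544 + (-3351) = -4895; wraps to 3297 = 0110011100001
R = NOT 0110011100001 = 1001100011110 = -3298

-3298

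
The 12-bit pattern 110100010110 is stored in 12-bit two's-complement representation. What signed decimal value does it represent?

MSB is 1, so the value is negative.
Unsigned reading: 3350. Subtract 2^12 = 4096: 3350 − 4096 = -746.

-746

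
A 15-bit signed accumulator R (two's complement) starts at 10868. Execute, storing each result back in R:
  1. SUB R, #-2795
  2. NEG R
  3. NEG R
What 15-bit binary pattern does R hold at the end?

Start: R = 10868 = 010101001110100.
R = 10868 − (-2795) = 13663 = 011010101011111
R = −(13663) = -13663 = 100101010100001
R = −(-13663) = 13663 = 011010101011111

011010101011111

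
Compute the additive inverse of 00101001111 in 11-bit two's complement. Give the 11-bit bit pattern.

Invert: 11010110000. Add 1: 11010110001.

11010110001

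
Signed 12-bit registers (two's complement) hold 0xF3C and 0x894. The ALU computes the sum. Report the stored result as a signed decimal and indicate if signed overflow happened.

2000; overflow

0xF3C = 111100111100 = -196 (signed)
0x894 = 100010010100 = -1900 (signed)
  111100111100
+ 100010010100
= 011111010000  (discard carry-out 1)
Result 011111010000: MSB = 0 → value 2000.
Both addends are negative but the stored result is non-negative: signed overflow. The true value -196 + (-1900) = -2096 lies outside [-2048, 2047].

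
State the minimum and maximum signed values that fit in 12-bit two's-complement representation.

Minimum: −2^11 = -2048.
Maximum: 2^11 − 1 = 2047.

min = -2048, max = 2047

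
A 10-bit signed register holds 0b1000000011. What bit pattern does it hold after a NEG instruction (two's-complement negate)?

0111111101

Invert: 0111111100. Add 1: 0111111101.
Check: 1000000011 = -509, 0111111101 = 509.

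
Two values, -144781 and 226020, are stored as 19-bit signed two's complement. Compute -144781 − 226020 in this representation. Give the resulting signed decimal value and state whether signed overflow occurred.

-144781 → 1011100101001110011
226020 → 0110111001011100100
Subtract via negate-and-add: invert 0110111001011100100 + 1 = 1001000110100011100 (i.e. -226020).
  1011100101001110011
+ 1001000110100011100
= 0100101011110001111  (discard carry-out 1)
Result 0100101011110001111: MSB = 0 → value 153487.
Both addends (after negating the subtrahend) are negative but the stored result is non-negative: signed overflow. The true value -144781 − 226020 = -370801 lies outside [-262144, 262143].

153487; overflow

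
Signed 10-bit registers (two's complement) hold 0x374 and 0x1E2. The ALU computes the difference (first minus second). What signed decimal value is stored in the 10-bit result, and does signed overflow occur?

402; overflow

0x374 = 1101110100 = -140 (signed)
0x1E2 = 0111100010 = 482 (signed)
Subtract via negate-and-add: invert 0111100010 + 1 = 1000011110 (i.e. -482).
  1101110100
+ 1000011110
= 0110010010  (discard carry-out 1)
Result 0110010010: MSB = 0 → value 402.
Both addends (after negating the subtrahend) are negative but the stored result is non-negative: signed overflow. The true value -140 − 482 = -622 lies outside [-512, 511].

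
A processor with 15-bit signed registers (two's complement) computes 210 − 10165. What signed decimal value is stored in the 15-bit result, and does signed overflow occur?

-9955; no overflow

210 → 000000011010010
10165 → 010011110110101
Subtract via negate-and-add: invert 010011110110101 + 1 = 101100001001011 (i.e. -10165).
  000000011010010
+ 101100001001011
= 101100100011101
Result 101100100011101: MSB = 1 → 22813 − 32768 = -9955.
Addends (after negating the subtrahend) have opposite signs, so signed overflow cannot occur.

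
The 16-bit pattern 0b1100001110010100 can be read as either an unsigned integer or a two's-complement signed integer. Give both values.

unsigned = 50068, signed = -15468

Unsigned: 1100001110010100 = 50068.
Signed: MSB=1 → 50068 − 65536 = -15468.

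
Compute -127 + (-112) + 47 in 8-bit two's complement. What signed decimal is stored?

64

-127 + (-112) = -239 → wraps to 17 (00010001)
17 + 47 = 64 (01000000)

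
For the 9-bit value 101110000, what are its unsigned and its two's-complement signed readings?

Unsigned: 101110000 = 368.
Signed: MSB=1 → 368 − 512 = -144.

unsigned = 368, signed = -144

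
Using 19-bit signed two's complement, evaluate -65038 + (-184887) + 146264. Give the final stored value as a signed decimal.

-65038 + (-184887) = -249925 (1000010111110111011)
-249925 + 146264 = -103661 (1100110101100010011)

-103661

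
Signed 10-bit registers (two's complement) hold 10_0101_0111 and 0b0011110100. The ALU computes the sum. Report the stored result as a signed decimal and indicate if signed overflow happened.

-181; no overflow

10_0101_0111 → 1001010111 = -425 (signed)
0b0011110100 → 0011110100 = 244 (signed)
  1001010111
+ 0011110100
= 1101001011
Result 1101001011: MSB = 1 → 843 − 1024 = -181.
Addends have opposite signs, so signed overflow cannot occur.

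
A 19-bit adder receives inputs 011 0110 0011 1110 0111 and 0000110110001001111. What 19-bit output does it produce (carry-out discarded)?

  0110110001111100111
+ 0000110110001001111
= 0111101000000110110

0111101000000110110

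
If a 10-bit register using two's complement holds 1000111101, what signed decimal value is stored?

-451

MSB is 1, so the value is negative.
Invert: 0111000010. Add 1: 0111000011 = 451. So the value is −451.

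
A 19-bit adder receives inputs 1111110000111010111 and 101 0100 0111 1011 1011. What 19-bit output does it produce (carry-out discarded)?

1010010100110010010

  1111110000111010111
+ 1010100011110111011
= 1010010100110010010  (discard carry-out 1)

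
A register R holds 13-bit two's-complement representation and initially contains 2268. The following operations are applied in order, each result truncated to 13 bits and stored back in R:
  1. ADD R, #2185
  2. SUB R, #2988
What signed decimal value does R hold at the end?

Start: R = 2268 = 0100011011100.
R = 2268 + 2185 = 4453; wraps to -3739 = 1000101100101
R = -3739 − 2988 = -6727; wraps to 1465 = 0010110111001

1465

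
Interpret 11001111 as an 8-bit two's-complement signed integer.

-49

MSB is 1, so the value is negative.
Invert: 00110000. Add 1: 00110001 = 49. So the value is −49.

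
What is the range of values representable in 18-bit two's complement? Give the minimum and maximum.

min = -131072, max = 131071

Minimum: −2^17 = -131072.
Maximum: 2^17 − 1 = 131071.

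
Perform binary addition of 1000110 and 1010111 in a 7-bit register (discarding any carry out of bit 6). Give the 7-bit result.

0011101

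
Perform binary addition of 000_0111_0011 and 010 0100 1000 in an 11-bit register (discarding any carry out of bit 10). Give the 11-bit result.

  00001110011
+ 01001001000
= 01010111011

01010111011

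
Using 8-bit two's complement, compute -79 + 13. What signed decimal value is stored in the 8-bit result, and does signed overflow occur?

-66; no overflow

-79 → 10110001
13 → 00001101
  10110001
+ 00001101
= 10111110
Result 10111110: MSB = 1 → 190 − 256 = -66.
Addends have opposite signs, so signed overflow cannot occur.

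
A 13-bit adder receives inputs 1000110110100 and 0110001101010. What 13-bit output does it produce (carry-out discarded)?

1111000011110

  1000110110100
+ 0110001101010
= 1111000011110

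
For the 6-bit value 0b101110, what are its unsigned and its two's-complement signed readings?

Unsigned: 101110 = 46.
Signed: MSB=1 → 46 − 64 = -18.

unsigned = 46, signed = -18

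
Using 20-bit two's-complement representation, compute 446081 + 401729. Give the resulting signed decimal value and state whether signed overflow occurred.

-200766; overflow

446081 → 01101100111010000001
401729 → 01100010000101000001
  01101100111010000001
+ 01100010000101000001
= 11001110111111000010
Result 11001110111111000010: MSB = 1 → 847810 − 1048576 = -200766.
Both addends are non-negative but the stored result is negative: signed overflow. The true value 446081 + 401729 = 847810 lies outside [-524288, 524287].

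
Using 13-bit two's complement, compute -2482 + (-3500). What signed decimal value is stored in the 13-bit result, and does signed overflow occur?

2210; overflow

-2482 → 1011001001110
-3500 → 1001001010100
  1011001001110
+ 1001001010100
= 0100010100010  (discard carry-out 1)
Result 0100010100010: MSB = 0 → value 2210.
Both addends are negative but the stored result is non-negative: signed overflow. The true value -2482 + (-3500) = -5982 lies outside [-4096, 4095].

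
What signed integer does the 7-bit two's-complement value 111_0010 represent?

MSB is 1, so the value is negative.
Unsigned reading: 114. Subtract 2^7 = 128: 114 − 128 = -14.

-14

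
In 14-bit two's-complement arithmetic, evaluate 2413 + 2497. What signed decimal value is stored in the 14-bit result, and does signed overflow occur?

2413 → 00100101101101
2497 → 00100111000001
  00100101101101
+ 00100111000001
= 01001100101110
Result 01001100101110: MSB = 0 → value 4910.
Both addends are non-negative and so is the stored result: no signed overflow.

4910; no overflow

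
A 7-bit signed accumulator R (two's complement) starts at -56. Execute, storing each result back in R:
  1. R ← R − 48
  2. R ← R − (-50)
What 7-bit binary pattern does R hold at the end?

Start: R = -56 = 1001000.
R = -56 − 48 = -104; wraps to 24 = 0011000
R = 24 − (-50) = 74; wraps to -54 = 1001010

1001010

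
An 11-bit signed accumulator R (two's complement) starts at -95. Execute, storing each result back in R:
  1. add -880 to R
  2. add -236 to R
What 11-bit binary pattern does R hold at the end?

Start: R = -95 = 11110100001.
R = -95 + (-880) = -975 = 10000110001
R = -975 + (-236) = -1211; wraps to 837 = 01101000101

01101000101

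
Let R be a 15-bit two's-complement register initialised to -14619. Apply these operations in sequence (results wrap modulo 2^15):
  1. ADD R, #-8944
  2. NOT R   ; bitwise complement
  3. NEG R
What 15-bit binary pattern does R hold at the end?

Start: R = -14619 = 100011011100101.
R = -14619 + (-8944) = -23563; wraps to 9205 = 010001111110101
R = NOT 010001111110101 = 101110000001010 = -9206
R = −(-9206) = 9206 = 010001111110110

010001111110110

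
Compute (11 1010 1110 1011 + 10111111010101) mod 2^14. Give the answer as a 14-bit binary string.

10101011000000

  11101011101011
+ 10111111010101
= 10101011000000  (discard carry-out 1)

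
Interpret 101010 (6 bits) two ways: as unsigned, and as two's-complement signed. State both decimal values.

unsigned = 42, signed = -22

Unsigned: 101010 = 42.
Signed: MSB=1 → 42 − 64 = -22.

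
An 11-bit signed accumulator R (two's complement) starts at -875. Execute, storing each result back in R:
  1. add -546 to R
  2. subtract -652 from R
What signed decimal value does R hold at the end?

-769

Start: R = -875 = 10010010101.
R = -875 + (-546) = -1421; wraps to 627 = 01001110011
R = 627 − (-652) = 1279; wraps to -769 = 10011111111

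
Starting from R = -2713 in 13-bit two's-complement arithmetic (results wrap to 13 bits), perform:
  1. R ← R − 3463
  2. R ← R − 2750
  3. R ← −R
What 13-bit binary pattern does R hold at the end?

0001011011110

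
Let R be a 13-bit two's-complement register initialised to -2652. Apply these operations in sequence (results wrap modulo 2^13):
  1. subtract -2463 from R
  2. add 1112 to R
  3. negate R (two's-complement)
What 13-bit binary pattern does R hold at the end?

Start: R = -2652 = 1010110100100.
R = -2652 − (-2463) = -189 = 1111101000011
R = -189 + 1112 = 923 = 0001110011011
R = −(923) = -923 = 1110001100101

1110001100101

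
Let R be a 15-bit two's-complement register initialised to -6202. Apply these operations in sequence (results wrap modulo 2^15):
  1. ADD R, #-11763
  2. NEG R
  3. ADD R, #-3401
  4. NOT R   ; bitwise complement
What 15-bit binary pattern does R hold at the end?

100011100011011

Start: R = -6202 = 110011111000110.
R = -6202 + (-11763) = -17965; wraps to 14803 = 011100111010011
R = −(14803) = -14803 = 100011000101101
R = -14803 + (-3401) = -18204; wraps to 14564 = 011100011100100
R = NOT 011100011100100 = 100011100011011 = -14565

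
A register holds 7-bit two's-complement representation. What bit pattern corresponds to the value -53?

1001011

|-53| = 53 = 0110101 in 7 bits.
Invert the bits: 1001010. Add 1: 1001011.
Check: 1001011 reads as 75 − 128 = -53.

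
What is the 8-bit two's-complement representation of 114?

01110010

114 is non-negative, so write it directly in 8 bits: 01110010.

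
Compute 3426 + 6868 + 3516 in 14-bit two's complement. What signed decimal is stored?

-2574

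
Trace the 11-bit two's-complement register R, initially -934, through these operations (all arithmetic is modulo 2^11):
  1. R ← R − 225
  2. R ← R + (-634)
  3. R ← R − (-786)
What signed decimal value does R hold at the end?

-1007

Start: R = -934 = 10001011010.
R = -934 − 225 = -1159; wraps to 889 = 01101111001
R = 889 + (-634) = 255 = 00011111111
R = 255 − (-786) = 1041; wraps to -1007 = 10000010001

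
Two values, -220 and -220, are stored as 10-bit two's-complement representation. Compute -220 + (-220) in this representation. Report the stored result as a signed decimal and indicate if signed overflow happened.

-220 → 1100100100
-220 → 1100100100
  1100100100
+ 1100100100
= 1001001000  (discard carry-out 1)
Result 1001001000: MSB = 1 → 584 − 1024 = -440.
Both addends are negative and so is the stored result: no signed overflow.

-440; no overflow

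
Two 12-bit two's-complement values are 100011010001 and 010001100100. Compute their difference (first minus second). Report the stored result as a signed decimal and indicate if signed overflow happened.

100011010001 = -1839 (signed)
010001100100 = 1124 (signed)
Subtract via negate-and-add: invert 010001100100 + 1 = 101110011100 (i.e. -1124).
  100011010001
+ 101110011100
= 010001101101  (discard carry-out 1)
Result 010001101101: MSB = 0 → value 1133.
Both addends (after negating the subtrahend) are negative but the stored result is non-negative: signed overflow. The true value -1839 − 1124 = -2963 lies outside [-2048, 2047].

1133; overflow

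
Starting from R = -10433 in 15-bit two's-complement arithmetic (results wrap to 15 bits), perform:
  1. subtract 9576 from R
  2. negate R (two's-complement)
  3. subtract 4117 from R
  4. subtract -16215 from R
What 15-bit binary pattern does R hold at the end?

Start: R = -10433 = 101011100111111.
R = -10433 − 9576 = -20009; wraps to 12759 = 011000111010111
R = −(12759) = -12759 = 100111000101001
R = -12759 − 4117 = -16876; wraps to 15892 = 011111000010100
R = 15892 − (-16215) = 32107; wraps to -661 = 111110101101011

111110101101011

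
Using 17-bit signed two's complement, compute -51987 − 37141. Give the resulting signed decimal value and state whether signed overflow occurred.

-51987 → 10011010011101101
37141 → 01001000100010101
Subtract via negate-and-add: invert 01001000100010101 + 1 = 10110111011101011 (i.e. -37141).
  10011010011101101
+ 10110111011101011
= 01010001111011000  (discard carry-out 1)
Result 01010001111011000: MSB = 0 → value 41944.
Both addends (after negating the subtrahend) are negative but the stored result is non-negative: signed overflow. The true value -51987 − 37141 = -89128 lies outside [-65536, 65535].

41944; overflow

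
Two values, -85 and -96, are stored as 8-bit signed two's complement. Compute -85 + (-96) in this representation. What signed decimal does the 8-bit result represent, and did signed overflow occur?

-85 → 10101011
-96 → 10100000
  10101011
+ 10100000
= 01001011  (discard carry-out 1)
Result 01001011: MSB = 0 → value 75.
Both addends are negative but the stored result is non-negative: signed overflow. The true value -85 + (-96) = -181 lies outside [-128, 127].

75; overflow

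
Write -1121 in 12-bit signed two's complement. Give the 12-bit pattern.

101110011111

|-1121| = 1121 = 010001100001 in 12 bits.
Invert the bits: 101110011110. Add 1: 101110011111.
Check: 101110011111 reads as 2975 − 4096 = -1121.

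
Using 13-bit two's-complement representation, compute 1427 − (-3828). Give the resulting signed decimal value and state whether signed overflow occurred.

1427 → 0010110010011
-3828 → 1000100001100
Subtract via negate-and-add: invert 1000100001100 + 1 = 0111011110100 (i.e. 3828).
  0010110010011
+ 0111011110100
= 1010010000111
Result 1010010000111: MSB = 1 → 5255 − 8192 = -2937.
Both addends (after negating the subtrahend) are non-negative but the stored result is negative: signed overflow. The true value 1427 − (-3828) = 5255 lies outside [-4096, 4095].

-2937; overflow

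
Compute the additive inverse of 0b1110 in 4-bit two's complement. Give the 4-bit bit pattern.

Invert: 0001. Add 1: 0010.

0010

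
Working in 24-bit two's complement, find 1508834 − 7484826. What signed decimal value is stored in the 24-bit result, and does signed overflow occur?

-5975992; no overflow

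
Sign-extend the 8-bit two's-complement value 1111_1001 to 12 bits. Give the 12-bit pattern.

111111111001

MSB of 11111001 is 1; replicate it into the new high bits.
1111|11111001 → 111111111001 (still -7).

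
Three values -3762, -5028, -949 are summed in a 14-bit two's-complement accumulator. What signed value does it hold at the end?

6645

-3762 + (-5028) = -8790 → wraps to 7594 (01110110101010)
7594 + (-949) = 6645 (01100111110101)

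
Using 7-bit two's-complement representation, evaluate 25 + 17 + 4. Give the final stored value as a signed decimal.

46

25 + 17 = 42 (0101010)
42 + 4 = 46 (0101110)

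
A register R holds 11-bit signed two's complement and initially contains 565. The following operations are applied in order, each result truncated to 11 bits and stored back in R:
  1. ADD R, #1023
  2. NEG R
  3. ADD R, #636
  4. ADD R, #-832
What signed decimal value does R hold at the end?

264

Start: R = 565 = 01000110101.
R = 565 + 1023 = 1588; wraps to -460 = 11000110100
R = −(-460) = 460 = 00111001100
R = 460 + 636 = 1096; wraps to -952 = 10001001000
R = -952 + (-832) = -1784; wraps to 264 = 00100001000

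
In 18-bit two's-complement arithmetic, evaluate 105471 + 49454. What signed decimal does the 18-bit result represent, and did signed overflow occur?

-107219; overflow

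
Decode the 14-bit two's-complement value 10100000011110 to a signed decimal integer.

MSB is 1, so the value is negative.
Unsigned reading: 10270. Subtract 2^14 = 16384: 10270 − 16384 = -6114.

-6114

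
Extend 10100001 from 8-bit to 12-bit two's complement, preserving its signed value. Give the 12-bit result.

MSB of 10100001 is 1; replicate it into the new high bits.
1111|10100001 → 111110100001 (still -95).

111110100001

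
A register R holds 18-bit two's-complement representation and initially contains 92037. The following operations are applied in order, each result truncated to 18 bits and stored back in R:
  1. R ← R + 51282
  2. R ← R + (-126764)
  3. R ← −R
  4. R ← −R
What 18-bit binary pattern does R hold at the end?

Start: R = 92037 = 010110011110000101.
R = 92037 + 51282 = 143319; wraps to -118825 = 100010111111010111
R = -118825 + (-126764) = -245589; wraps to 16555 = 000100000010101011
R = −(16555) = -16555 = 111011111101010101
R = −(-16555) = 16555 = 000100000010101011

000100000010101011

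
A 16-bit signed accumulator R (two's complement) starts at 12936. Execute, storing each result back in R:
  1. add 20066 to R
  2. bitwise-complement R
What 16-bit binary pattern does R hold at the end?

0111111100010101

Start: R = 12936 = 0011001010001000.
R = 12936 + 20066 = 33002; wraps to -32534 = 1000000011101010
R = NOT 1000000011101010 = 0111111100010101 = 32533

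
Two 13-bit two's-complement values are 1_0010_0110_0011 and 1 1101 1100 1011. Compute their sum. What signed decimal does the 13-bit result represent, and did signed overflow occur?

-4050; no overflow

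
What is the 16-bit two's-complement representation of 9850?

9850 is non-negative, so write it directly in 16 bits: 0010011001111010.

0010011001111010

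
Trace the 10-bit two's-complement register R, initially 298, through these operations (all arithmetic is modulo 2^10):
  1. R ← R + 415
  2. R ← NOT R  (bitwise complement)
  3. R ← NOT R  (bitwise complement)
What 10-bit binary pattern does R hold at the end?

1011001001

Start: R = 298 = 0100101010.
R = 298 + 415 = 713; wraps to -311 = 1011001001
R = NOT 1011001001 = 0100110110 = 310
R = NOT 0100110110 = 1011001001 = -311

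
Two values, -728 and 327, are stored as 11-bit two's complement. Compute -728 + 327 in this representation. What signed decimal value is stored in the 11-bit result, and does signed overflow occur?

-728 → 10100101000
327 → 00101000111
  10100101000
+ 00101000111
= 11001101111
Result 11001101111: MSB = 1 → 1647 − 2048 = -401.
Addends have opposite signs, so signed overflow cannot occur.

-401; no overflow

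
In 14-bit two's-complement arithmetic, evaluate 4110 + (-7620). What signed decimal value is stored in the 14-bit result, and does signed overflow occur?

4110 → 01000000001110
-7620 → 10001000111100
  01000000001110
+ 10001000111100
= 11001001001010
Result 11001001001010: MSB = 1 → 12874 − 16384 = -3510.
Addends have opposite signs, so signed overflow cannot occur.

-3510; no overflow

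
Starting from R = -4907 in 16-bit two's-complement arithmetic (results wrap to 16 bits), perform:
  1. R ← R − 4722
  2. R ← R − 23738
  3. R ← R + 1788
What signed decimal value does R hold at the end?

Start: R = -4907 = 1110110011010101.
R = -4907 − 4722 = -9629 = 1101101001100011
R = -9629 − 23738 = -33367; wraps to 32169 = 0111110110101001
R = 32169 + 1788 = 33957; wraps to -31579 = 1000010010100101

-31579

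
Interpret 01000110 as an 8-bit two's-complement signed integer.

MSB is 0, so the value is non-negative: 01000110 = 70.

70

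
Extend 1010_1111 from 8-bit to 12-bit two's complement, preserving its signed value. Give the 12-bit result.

111110101111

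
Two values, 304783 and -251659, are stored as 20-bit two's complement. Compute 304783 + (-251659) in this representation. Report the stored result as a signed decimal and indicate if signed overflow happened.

53124; no overflow

304783 → 01001010011010001111
-251659 → 11000010100011110101
  01001010011010001111
+ 11000010100011110101
= 00001100111110000100  (discard carry-out 1)
Result 00001100111110000100: MSB = 0 → value 53124.
Addends have opposite signs, so signed overflow cannot occur.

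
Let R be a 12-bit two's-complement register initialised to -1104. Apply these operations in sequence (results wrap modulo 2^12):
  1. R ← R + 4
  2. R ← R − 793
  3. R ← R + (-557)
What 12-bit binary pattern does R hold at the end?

Start: R = -1104 = 101110110000.
R = -1104 + 4 = -1100 = 101110110100
R = -1100 − 793 = -1893 = 100010011011
R = -1893 + (-557) = -2450; wraps to 1646 = 011001101110

011001101110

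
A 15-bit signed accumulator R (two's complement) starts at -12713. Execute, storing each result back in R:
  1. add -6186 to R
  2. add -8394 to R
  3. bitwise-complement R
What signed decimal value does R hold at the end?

-5476

Start: R = -12713 = 100111001010111.
R = -12713 + (-6186) = -18899; wraps to 13869 = 011011000101101
R = 13869 + (-8394) = 5475 = 001010101100011
R = NOT 001010101100011 = 110101010011100 = -5476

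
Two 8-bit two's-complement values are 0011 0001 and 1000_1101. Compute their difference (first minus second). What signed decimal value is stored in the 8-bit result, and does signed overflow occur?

-92; overflow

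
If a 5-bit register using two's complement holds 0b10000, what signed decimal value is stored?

MSB is 1, so the value is negative.
Invert: 01111. Add 1: 10000 = 16. So the value is −16.

-16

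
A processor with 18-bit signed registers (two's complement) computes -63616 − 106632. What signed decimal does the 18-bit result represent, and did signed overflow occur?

-63616 → 110000011110000000
106632 → 011010000010001000
Subtract via negate-and-add: invert 011010000010001000 + 1 = 100101111101111000 (i.e. -106632).
  110000011110000000
+ 100101111101111000
= 010110011011111000  (discard carry-out 1)
Result 010110011011111000: MSB = 0 → value 91896.
Both addends (after negating the subtrahend) are negative but the stored result is non-negative: signed overflow. The true value -63616 − 106632 = -170248 lies outside [-131072, 131071].

91896; overflow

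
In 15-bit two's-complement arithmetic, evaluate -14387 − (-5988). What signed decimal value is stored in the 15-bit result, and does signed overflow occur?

-8399; no overflow

-14387 → 100011111001101
-5988 → 110100010011100
Subtract via negate-and-add: invert 110100010011100 + 1 = 001011101100100 (i.e. 5988).
  100011111001101
+ 001011101100100
= 101111100110001
Result 101111100110001: MSB = 1 → 24369 − 32768 = -8399.
Addends (after negating the subtrahend) have opposite signs, so signed overflow cannot occur.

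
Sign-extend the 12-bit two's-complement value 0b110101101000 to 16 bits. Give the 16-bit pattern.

MSB of 110101101000 is 1; replicate it into the new high bits.
1111|110101101000 → 1111110101101000 (still -664).

1111110101101000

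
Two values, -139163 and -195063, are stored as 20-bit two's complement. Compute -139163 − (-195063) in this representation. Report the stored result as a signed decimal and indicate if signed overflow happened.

-139163 → 11011110000001100101
-195063 → 11010000011000001001
Subtract via negate-and-add: invert 11010000011000001001 + 1 = 00101111100111110111 (i.e. 195063).
  11011110000001100101
+ 00101111100111110111
= 00001101101001011100  (discard carry-out 1)
Result 00001101101001011100: MSB = 0 → value 55900.
Addends (after negating the subtrahend) have opposite signs, so signed overflow cannot occur.

55900; no overflow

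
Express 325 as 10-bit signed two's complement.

0101000101

325 is non-negative, so write it directly in 10 bits: 0101000101.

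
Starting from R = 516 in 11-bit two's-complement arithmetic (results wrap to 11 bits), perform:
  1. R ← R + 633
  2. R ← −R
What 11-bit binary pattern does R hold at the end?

Start: R = 516 = 01000000100.
R = 516 + 633 = 1149; wraps to -899 = 10001111101
R = −(-899) = 899 = 01110000011

01110000011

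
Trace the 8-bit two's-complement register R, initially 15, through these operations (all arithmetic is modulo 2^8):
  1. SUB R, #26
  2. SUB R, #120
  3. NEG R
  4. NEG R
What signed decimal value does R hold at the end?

125

Start: R = 15 = 00001111.
R = 15 − 26 = -11 = 11110101
R = -11 − 120 = -131; wraps to 125 = 01111101
R = −(125) = -125 = 10000011
R = −(-125) = 125 = 01111101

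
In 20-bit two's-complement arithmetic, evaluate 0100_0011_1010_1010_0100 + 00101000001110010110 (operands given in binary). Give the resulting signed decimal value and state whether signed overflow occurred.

0100_0011_1010_1010_0100 → 01000011101010100100 = 277156 (signed)
00101000001110010110 = 164758 (signed)
  01000011101010100100
+ 00101000001110010110
= 01101011111000111010
Result 01101011111000111010: MSB = 0 → value 441914.
Both addends are non-negative and so is the stored result: no signed overflow.

441914; no overflow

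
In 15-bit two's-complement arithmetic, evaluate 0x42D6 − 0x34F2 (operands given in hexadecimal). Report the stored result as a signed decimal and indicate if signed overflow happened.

0x42D6 = 100001011010110 = -15658 (signed)
0x34F2 = 011010011110010 = 13554 (signed)
Subtract via negate-and-add: invert 011010011110010 + 1 = 100101100001110 (i.e. -13554).
  100001011010110
+ 100101100001110
= 000110111100100  (discard carry-out 1)
Result 000110111100100: MSB = 0 → value 3556.
Both addends (after negating the subtrahend) are negative but the stored result is non-negative: signed overflow. The true value -15658 − 13554 = -29212 lies outside [-16384, 16383].

3556; overflow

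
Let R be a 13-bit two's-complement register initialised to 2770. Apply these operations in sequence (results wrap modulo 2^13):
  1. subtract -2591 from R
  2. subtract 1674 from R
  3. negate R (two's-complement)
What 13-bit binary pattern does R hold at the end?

Start: R = 2770 = 0101011010010.
R = 2770 − (-2591) = 5361; wraps to -2831 = 1010011110001
R = -2831 − 1674 = -4505; wraps to 3687 = 0111001100111
R = −(3687) = -3687 = 1000110011001

1000110011001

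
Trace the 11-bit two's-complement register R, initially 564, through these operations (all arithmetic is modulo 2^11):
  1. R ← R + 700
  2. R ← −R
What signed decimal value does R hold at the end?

784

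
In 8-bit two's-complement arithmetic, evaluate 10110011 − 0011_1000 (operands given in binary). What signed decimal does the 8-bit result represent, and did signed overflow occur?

123; overflow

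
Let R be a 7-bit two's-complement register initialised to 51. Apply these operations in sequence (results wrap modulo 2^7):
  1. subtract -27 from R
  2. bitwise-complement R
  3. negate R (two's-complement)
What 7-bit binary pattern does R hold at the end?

1001111

Start: R = 51 = 0110011.
R = 51 − (-27) = 78; wraps to -50 = 1001110
R = NOT 1001110 = 0110001 = 49
R = −(49) = -49 = 1001111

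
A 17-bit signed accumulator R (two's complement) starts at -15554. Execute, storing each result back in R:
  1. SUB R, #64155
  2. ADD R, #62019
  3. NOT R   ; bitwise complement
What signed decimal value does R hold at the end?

17689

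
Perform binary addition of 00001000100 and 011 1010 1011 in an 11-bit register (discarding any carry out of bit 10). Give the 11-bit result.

  00001000100
+ 01110101011
= 01111101111

01111101111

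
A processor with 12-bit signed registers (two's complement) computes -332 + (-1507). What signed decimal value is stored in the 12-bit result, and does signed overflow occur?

-1839; no overflow

-332 → 111010110100
-1507 → 101000011101
  111010110100
+ 101000011101
= 100011010001  (discard carry-out 1)
Result 100011010001: MSB = 1 → 2257 − 4096 = -1839.
Both addends are negative and so is the stored result: no signed overflow.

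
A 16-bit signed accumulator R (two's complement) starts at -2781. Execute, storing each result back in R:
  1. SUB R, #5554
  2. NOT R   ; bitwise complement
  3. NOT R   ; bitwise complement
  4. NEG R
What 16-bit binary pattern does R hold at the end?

0010000010001111

Start: R = -2781 = 1111010100100011.
R = -2781 − 5554 = -8335 = 1101111101110001
R = NOT 1101111101110001 = 0010000010001110 = 8334
R = NOT 0010000010001110 = 1101111101110001 = -8335
R = −(-8335) = 8335 = 0010000010001111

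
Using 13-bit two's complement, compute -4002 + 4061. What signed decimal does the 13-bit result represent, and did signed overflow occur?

59; no overflow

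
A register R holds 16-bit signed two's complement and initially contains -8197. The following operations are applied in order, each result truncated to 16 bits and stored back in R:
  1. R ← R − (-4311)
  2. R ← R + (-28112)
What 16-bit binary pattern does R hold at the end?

1000001100000010

Start: R = -8197 = 1101111111111011.
R = -8197 − (-4311) = -3886 = 1111000011010010
R = -3886 + (-28112) = -31998 = 1000001100000010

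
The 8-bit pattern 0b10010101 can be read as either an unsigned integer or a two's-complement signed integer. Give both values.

unsigned = 149, signed = -107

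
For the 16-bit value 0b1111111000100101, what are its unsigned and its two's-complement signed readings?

unsigned = 65061, signed = -475

Unsigned: 1111111000100101 = 65061.
Signed: MSB=1 → 65061 − 65536 = -475.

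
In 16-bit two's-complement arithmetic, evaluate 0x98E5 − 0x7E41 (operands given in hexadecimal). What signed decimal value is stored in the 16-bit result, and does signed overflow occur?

6820; overflow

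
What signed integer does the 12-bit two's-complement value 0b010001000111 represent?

1095

MSB is 0, so the value is non-negative: 010001000111 = 1095.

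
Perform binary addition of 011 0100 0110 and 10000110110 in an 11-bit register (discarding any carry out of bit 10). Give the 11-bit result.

  01101000110
+ 10000110110
= 11101111100

11101111100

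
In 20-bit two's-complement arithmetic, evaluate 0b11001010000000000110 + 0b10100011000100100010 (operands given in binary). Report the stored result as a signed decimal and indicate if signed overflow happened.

0b11001010000000000110 → 11001010000000000110 = -221178 (signed)
0b10100011000100100010 → 10100011000100100010 = -380638 (signed)
  11001010000000000110
+ 10100011000100100010
= 01101101000100101000  (discard carry-out 1)
Result 01101101000100101000: MSB = 0 → value 446760.
Both addends are negative but the stored result is non-negative: signed overflow. The true value -221178 + (-380638) = -601816 lies outside [-524288, 524287].

446760; overflow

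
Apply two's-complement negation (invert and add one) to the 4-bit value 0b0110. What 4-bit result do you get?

Invert: 1001. Add 1: 1010.
Check: 0110 = 6, 1010 = -6.

1010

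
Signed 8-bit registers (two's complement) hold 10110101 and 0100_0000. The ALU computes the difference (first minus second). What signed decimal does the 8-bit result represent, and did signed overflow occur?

117; overflow

10110101 = -75 (signed)
0100_0000 → 01000000 = 64 (signed)
Subtract via negate-and-add: invert 01000000 + 1 = 11000000 (i.e. -64).
  10110101
+ 11000000
= 01110101  (discard carry-out 1)
Result 01110101: MSB = 0 → value 117.
Both addends (after negating the subtrahend) are negative but the stored result is non-negative: signed overflow. The true value -75 − 64 = -139 lies outside [-128, 127].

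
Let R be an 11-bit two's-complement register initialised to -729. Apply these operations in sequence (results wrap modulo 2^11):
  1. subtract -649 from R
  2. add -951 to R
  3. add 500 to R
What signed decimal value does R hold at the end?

-531

Start: R = -729 = 10100100111.
R = -729 − (-649) = -80 = 11110110000
R = -80 + (-951) = -1031; wraps to 1017 = 01111111001
R = 1017 + 500 = 1517; wraps to -531 = 10111101101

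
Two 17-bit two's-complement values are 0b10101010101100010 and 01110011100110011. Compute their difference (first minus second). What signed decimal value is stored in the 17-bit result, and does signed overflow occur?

28207; overflow

0b10101010101100010 → 10101010101100010 = -43678 (signed)
01110011100110011 = 59187 (signed)
Subtract via negate-and-add: invert 01110011100110011 + 1 = 10001100011001101 (i.e. -59187).
  10101010101100010
+ 10001100011001101
= 00110111000101111  (discard carry-out 1)
Result 00110111000101111: MSB = 0 → value 28207.
Both addends (after negating the subtrahend) are negative but the stored result is non-negative: signed overflow. The true value -43678 − 59187 = -102865 lies outside [-65536, 65535].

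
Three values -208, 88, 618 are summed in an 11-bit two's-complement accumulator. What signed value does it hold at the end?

-208 + 88 = -120 (11110001000)
-120 + 618 = 498 (00111110010)

498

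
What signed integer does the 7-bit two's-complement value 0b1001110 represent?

MSB is 1, so the value is negative.
Invert: 0110001. Add 1: 0110010 = 50. So the value is −50.

-50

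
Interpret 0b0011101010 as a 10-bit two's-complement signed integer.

MSB is 0, so the value is non-negative: 0011101010 = 234.

234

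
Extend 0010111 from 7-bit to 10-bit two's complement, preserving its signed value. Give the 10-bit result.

0000010111

MSB of 0010111 is 0; replicate it into the new high bits.
000|0010111 → 0000010111 (still 23).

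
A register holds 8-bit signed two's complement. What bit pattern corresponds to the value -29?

11100011

|-29| = 29 = 00011101 in 8 bits.
Invert the bits: 11100010. Add 1: 11100011.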